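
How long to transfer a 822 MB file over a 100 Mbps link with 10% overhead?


Effective throughput = 100 * (1 - 10/100) = 90 Mbps
File size in Mb = 822 * 8 = 6576 Mb
Time = 6576 / 90
Time = 73.0667 seconds


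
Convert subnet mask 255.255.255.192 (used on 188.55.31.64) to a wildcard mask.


Subnet mask: 255.255.255.192
Wildcard = 255.255.255.255 - subnet mask
255 - 255 = 0
255 - 255 = 0
255 - 255 = 0
255 - 192 = 63
Wildcard: 0.0.0.63


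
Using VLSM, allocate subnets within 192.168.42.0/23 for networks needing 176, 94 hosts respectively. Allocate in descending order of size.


176 hosts -> /24 (254 usable): 192.168.42.0/24
94 hosts -> /25 (126 usable): 192.168.43.0/25
Allocation: 192.168.42.0/24 (176 hosts, 254 usable); 192.168.43.0/25 (94 hosts, 126 usable)


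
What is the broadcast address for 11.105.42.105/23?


Network: 11.105.42.0/23
Host bits = 9
Set all host bits to 1:
Broadcast: 11.105.43.255


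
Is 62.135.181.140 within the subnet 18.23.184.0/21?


Subnet network: 18.23.184.0
Test IP AND mask: 62.135.176.0
No, 62.135.181.140 is not in 18.23.184.0/21


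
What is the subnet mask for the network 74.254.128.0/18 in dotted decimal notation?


/18 means 18 network bits, 14 host bits
Binary: 11111111111111111100000000000000
Mask: 255.255.192.0


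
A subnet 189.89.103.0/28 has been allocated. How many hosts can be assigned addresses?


Host bits = 32 - 28 = 4
Total addresses = 2^4 = 16
Usable = total - 2 (network and broadcast)
Usable hosts: 14


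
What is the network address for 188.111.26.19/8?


IP:   10111100.01101111.00011010.00010011
Mask: 11111111.00000000.00000000.00000000
AND operation:
Net:  10111100.00000000.00000000.00000000
Network: 188.0.0.0/8


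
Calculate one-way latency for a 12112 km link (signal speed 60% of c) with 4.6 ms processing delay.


Speed = 0.6 * 3e5 km/s = 180000 km/s
Propagation delay = 12112 / 180000 = 0.0673 s = 67.2889 ms
Processing delay = 4.6 ms
Total one-way latency = 71.8889 ms


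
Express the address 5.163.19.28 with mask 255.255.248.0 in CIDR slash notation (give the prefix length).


Binary: 11111111.11111111.11111000.00000000
Count leading 1s
Prefix: /21


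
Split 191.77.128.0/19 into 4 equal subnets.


New prefix = 19 + 2 = 21
Each subnet has 2048 addresses
  191.77.128.0/21
  191.77.136.0/21
  191.77.144.0/21
  191.77.152.0/21
Subnets: 191.77.128.0/21, 191.77.136.0/21, 191.77.144.0/21, 191.77.152.0/21


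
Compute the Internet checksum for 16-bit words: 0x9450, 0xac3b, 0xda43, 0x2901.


Sum all words (with carry folding):
+ 0x9450 = 0x9450
+ 0xac3b = 0x408c
+ 0xda43 = 0x1ad0
+ 0x2901 = 0x43d1
One's complement: ~0x43d1
Checksum = 0xbc2e


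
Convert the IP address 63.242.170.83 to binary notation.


63 = 00111111
242 = 11110010
170 = 10101010
83 = 01010011
Binary: 00111111.11110010.10101010.01010011


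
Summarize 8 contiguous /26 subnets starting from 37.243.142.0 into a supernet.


Original prefix: /26
Number of subnets: 8 = 2^3
New prefix = 26 - 3 = 23
Supernet: 37.243.142.0/23


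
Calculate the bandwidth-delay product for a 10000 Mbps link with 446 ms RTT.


BDP = bandwidth * RTT
= 10000 Mbps * 446 ms
= 10000 * 1e6 * 446 / 1000 bits
= 4460000000 bits
= 557500000 bytes
= 544433.5938 KB
BDP = 4460000000 bits (557500000 bytes)


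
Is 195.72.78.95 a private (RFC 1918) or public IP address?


RFC 1918 private ranges:
  10.0.0.0/8 (10.0.0.0 - 10.255.255.255)
  172.16.0.0/12 (172.16.0.0 - 172.31.255.255)
  192.168.0.0/16 (192.168.0.0 - 192.168.255.255)
Public (not in any RFC 1918 range)


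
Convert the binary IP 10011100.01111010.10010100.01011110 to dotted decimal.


10011100 = 156
01111010 = 122
10010100 = 148
01011110 = 94
IP: 156.122.148.94


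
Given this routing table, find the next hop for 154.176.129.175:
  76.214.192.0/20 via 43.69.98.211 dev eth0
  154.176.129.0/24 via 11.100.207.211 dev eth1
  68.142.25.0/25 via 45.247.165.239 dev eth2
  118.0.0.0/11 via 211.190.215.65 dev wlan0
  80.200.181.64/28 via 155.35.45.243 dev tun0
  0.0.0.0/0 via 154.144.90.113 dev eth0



Longest prefix match for 154.176.129.175:
  /20 76.214.192.0: no
  /24 154.176.129.0: MATCH
  /25 68.142.25.0: no
  /11 118.0.0.0: no
  /28 80.200.181.64: no
  /0 0.0.0.0: MATCH
Selected: next-hop 11.100.207.211 via eth1 (matched /24)


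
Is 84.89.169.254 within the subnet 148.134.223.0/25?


Subnet network: 148.134.223.0
Test IP AND mask: 84.89.169.128
No, 84.89.169.254 is not in 148.134.223.0/25


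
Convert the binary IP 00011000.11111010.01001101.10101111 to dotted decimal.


00011000 = 24
11111010 = 250
01001101 = 77
10101111 = 175
IP: 24.250.77.175


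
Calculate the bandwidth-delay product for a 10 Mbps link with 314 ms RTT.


BDP = bandwidth * RTT
= 10 Mbps * 314 ms
= 10 * 1e6 * 314 / 1000 bits
= 3140000 bits
= 392500 bytes
= 383.3008 KB
BDP = 3140000 bits (392500 bytes)


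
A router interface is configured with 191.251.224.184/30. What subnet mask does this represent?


/30 means 30 network bits, 2 host bits
Binary: 11111111111111111111111111111100
Mask: 255.255.255.252


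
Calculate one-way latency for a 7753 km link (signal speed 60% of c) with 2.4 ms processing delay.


Speed = 0.6 * 3e5 km/s = 180000 km/s
Propagation delay = 7753 / 180000 = 0.0431 s = 43.0722 ms
Processing delay = 2.4 ms
Total one-way latency = 45.4722 ms


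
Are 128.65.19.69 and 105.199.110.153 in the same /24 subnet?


Mask: 255.255.255.0
128.65.19.69 AND mask = 128.65.19.0
105.199.110.153 AND mask = 105.199.110.0
No, different subnets (128.65.19.0 vs 105.199.110.0)


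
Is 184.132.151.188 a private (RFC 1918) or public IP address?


RFC 1918 private ranges:
  10.0.0.0/8 (10.0.0.0 - 10.255.255.255)
  172.16.0.0/12 (172.16.0.0 - 172.31.255.255)
  192.168.0.0/16 (192.168.0.0 - 192.168.255.255)
Public (not in any RFC 1918 range)


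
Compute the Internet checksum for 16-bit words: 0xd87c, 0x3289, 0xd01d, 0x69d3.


Sum all words (with carry folding):
+ 0xd87c = 0xd87c
+ 0x3289 = 0x0b06
+ 0xd01d = 0xdb23
+ 0x69d3 = 0x44f7
One's complement: ~0x44f7
Checksum = 0xbb08


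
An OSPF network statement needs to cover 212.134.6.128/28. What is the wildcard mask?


Subnet mask: 255.255.255.240
Wildcard = 255.255.255.255 - subnet mask
255 - 255 = 0
255 - 255 = 0
255 - 255 = 0
255 - 240 = 15
Wildcard: 0.0.0.15


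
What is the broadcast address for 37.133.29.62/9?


Network: 37.128.0.0/9
Host bits = 23
Set all host bits to 1:
Broadcast: 37.255.255.255


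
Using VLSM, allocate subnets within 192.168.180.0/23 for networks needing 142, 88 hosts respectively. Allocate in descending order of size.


142 hosts -> /24 (254 usable): 192.168.180.0/24
88 hosts -> /25 (126 usable): 192.168.181.0/25
Allocation: 192.168.180.0/24 (142 hosts, 254 usable); 192.168.181.0/25 (88 hosts, 126 usable)


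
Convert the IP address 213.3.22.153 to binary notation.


213 = 11010101
3 = 00000011
22 = 00010110
153 = 10011001
Binary: 11010101.00000011.00010110.10011001


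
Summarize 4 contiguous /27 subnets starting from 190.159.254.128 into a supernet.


Original prefix: /27
Number of subnets: 4 = 2^2
New prefix = 27 - 2 = 25
Supernet: 190.159.254.128/25


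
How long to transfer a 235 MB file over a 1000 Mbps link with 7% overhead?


Effective throughput = 1000 * (1 - 7/100) = 930.0 Mbps
File size in Mb = 235 * 8 = 1880 Mb
Time = 1880 / 930.0
Time = 2.0215 seconds


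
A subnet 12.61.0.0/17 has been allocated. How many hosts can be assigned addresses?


Host bits = 32 - 17 = 15
Total addresses = 2^15 = 32768
Usable = total - 2 (network and broadcast)
Usable hosts: 32766


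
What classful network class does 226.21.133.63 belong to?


First octet: 226
Binary: 11100010
1110xxxx -> Class D (224-239)
Class D (multicast), default mask N/A


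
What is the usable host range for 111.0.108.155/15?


Network: 111.0.0.0
Broadcast: 111.1.255.255
First usable = network + 1
Last usable = broadcast - 1
Range: 111.0.0.1 to 111.1.255.254


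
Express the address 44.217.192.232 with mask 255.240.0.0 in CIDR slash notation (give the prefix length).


Binary: 11111111.11110000.00000000.00000000
Count leading 1s
Prefix: /12


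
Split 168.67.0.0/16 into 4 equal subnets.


New prefix = 16 + 2 = 18
Each subnet has 16384 addresses
  168.67.0.0/18
  168.67.64.0/18
  168.67.128.0/18
  168.67.192.0/18
Subnets: 168.67.0.0/18, 168.67.64.0/18, 168.67.128.0/18, 168.67.192.0/18


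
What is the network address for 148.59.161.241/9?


IP:   10010100.00111011.10100001.11110001
Mask: 11111111.10000000.00000000.00000000
AND operation:
Net:  10010100.00000000.00000000.00000000
Network: 148.0.0.0/9


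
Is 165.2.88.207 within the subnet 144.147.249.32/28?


Subnet network: 144.147.249.32
Test IP AND mask: 165.2.88.192
No, 165.2.88.207 is not in 144.147.249.32/28


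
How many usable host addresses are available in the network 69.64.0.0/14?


Host bits = 32 - 14 = 18
Total addresses = 2^18 = 262144
Usable = total - 2 (network and broadcast)
Usable hosts: 262142


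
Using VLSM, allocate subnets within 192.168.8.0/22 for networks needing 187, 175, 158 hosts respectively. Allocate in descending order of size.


187 hosts -> /24 (254 usable): 192.168.8.0/24
175 hosts -> /24 (254 usable): 192.168.9.0/24
158 hosts -> /24 (254 usable): 192.168.10.0/24
Allocation: 192.168.8.0/24 (187 hosts, 254 usable); 192.168.9.0/24 (175 hosts, 254 usable); 192.168.10.0/24 (158 hosts, 254 usable)


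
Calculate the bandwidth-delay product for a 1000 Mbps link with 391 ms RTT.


BDP = bandwidth * RTT
= 1000 Mbps * 391 ms
= 1000 * 1e6 * 391 / 1000 bits
= 391000000 bits
= 48875000 bytes
= 47729.4922 KB
BDP = 391000000 bits (48875000 bytes)


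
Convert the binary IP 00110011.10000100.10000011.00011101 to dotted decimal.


00110011 = 51
10000100 = 132
10000011 = 131
00011101 = 29
IP: 51.132.131.29


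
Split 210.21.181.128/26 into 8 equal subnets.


New prefix = 26 + 3 = 29
Each subnet has 8 addresses
  210.21.181.128/29
  210.21.181.136/29
  210.21.181.144/29
  210.21.181.152/29
  210.21.181.160/29
  210.21.181.168/29
  210.21.181.176/29
  210.21.181.184/29
Subnets: 210.21.181.128/29, 210.21.181.136/29, 210.21.181.144/29, 210.21.181.152/29, 210.21.181.160/29, 210.21.181.168/29, 210.21.181.176/29, 210.21.181.184/29


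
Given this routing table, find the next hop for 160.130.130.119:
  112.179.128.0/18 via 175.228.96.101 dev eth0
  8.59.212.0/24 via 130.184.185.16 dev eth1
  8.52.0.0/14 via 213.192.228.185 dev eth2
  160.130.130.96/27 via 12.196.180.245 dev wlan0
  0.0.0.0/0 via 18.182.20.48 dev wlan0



Longest prefix match for 160.130.130.119:
  /18 112.179.128.0: no
  /24 8.59.212.0: no
  /14 8.52.0.0: no
  /27 160.130.130.96: MATCH
  /0 0.0.0.0: MATCH
Selected: next-hop 12.196.180.245 via wlan0 (matched /27)


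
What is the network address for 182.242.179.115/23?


IP:   10110110.11110010.10110011.01110011
Mask: 11111111.11111111.11111110.00000000
AND operation:
Net:  10110110.11110010.10110010.00000000
Network: 182.242.178.0/23


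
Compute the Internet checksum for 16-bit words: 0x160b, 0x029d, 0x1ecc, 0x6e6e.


Sum all words (with carry folding):
+ 0x160b = 0x160b
+ 0x029d = 0x18a8
+ 0x1ecc = 0x3774
+ 0x6e6e = 0xa5e2
One's complement: ~0xa5e2
Checksum = 0x5a1d


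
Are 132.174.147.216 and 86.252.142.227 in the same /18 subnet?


Mask: 255.255.192.0
132.174.147.216 AND mask = 132.174.128.0
86.252.142.227 AND mask = 86.252.128.0
No, different subnets (132.174.128.0 vs 86.252.128.0)


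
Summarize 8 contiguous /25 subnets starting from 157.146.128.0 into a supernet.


Original prefix: /25
Number of subnets: 8 = 2^3
New prefix = 25 - 3 = 22
Supernet: 157.146.128.0/22


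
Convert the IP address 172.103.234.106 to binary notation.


172 = 10101100
103 = 01100111
234 = 11101010
106 = 01101010
Binary: 10101100.01100111.11101010.01101010


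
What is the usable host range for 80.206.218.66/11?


Network: 80.192.0.0
Broadcast: 80.223.255.255
First usable = network + 1
Last usable = broadcast - 1
Range: 80.192.0.1 to 80.223.255.254


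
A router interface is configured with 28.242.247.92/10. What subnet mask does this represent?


/10 means 10 network bits, 22 host bits
Binary: 11111111110000000000000000000000
Mask: 255.192.0.0


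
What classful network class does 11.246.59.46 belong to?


First octet: 11
Binary: 00001011
0xxxxxxx -> Class A (1-126)
Class A, default mask 255.0.0.0 (/8)


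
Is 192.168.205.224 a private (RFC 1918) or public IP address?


RFC 1918 private ranges:
  10.0.0.0/8 (10.0.0.0 - 10.255.255.255)
  172.16.0.0/12 (172.16.0.0 - 172.31.255.255)
  192.168.0.0/16 (192.168.0.0 - 192.168.255.255)
Private (in 192.168.0.0/16)


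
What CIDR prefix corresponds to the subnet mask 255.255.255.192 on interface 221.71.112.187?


Binary: 11111111.11111111.11111111.11000000
Count leading 1s
Prefix: /26


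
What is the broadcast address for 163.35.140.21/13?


Network: 163.32.0.0/13
Host bits = 19
Set all host bits to 1:
Broadcast: 163.39.255.255


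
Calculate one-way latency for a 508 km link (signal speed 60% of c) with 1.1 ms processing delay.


Speed = 0.6 * 3e5 km/s = 180000 km/s
Propagation delay = 508 / 180000 = 0.0028 s = 2.8222 ms
Processing delay = 1.1 ms
Total one-way latency = 3.9222 ms


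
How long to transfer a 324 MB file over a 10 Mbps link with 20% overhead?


Effective throughput = 10 * (1 - 20/100) = 8 Mbps
File size in Mb = 324 * 8 = 2592 Mb
Time = 2592 / 8
Time = 324 seconds


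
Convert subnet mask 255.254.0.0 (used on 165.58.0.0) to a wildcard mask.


Subnet mask: 255.254.0.0
Wildcard = 255.255.255.255 - subnet mask
255 - 255 = 0
255 - 254 = 1
255 - 0 = 255
255 - 0 = 255
Wildcard: 0.1.255.255


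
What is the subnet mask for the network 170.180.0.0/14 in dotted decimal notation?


/14 means 14 network bits, 18 host bits
Binary: 11111111111111000000000000000000
Mask: 255.252.0.0


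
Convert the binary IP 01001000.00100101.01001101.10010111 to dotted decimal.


01001000 = 72
00100101 = 37
01001101 = 77
10010111 = 151
IP: 72.37.77.151


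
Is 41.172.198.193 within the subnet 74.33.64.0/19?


Subnet network: 74.33.64.0
Test IP AND mask: 41.172.192.0
No, 41.172.198.193 is not in 74.33.64.0/19


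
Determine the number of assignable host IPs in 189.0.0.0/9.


Host bits = 32 - 9 = 23
Total addresses = 2^23 = 8388608
Usable = total - 2 (network and broadcast)
Usable hosts: 8388606


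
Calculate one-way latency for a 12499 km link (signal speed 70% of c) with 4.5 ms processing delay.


Speed = 0.7 * 3e5 km/s = 210000 km/s
Propagation delay = 12499 / 210000 = 0.0595 s = 59.519 ms
Processing delay = 4.5 ms
Total one-way latency = 64.019 ms


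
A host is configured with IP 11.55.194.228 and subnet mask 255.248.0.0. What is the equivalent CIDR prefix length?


Binary: 11111111.11111000.00000000.00000000
Count leading 1s
Prefix: /13


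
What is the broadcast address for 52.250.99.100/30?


Network: 52.250.99.100/30
Host bits = 2
Set all host bits to 1:
Broadcast: 52.250.99.103


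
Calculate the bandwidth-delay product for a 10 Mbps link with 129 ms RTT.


BDP = bandwidth * RTT
= 10 Mbps * 129 ms
= 10 * 1e6 * 129 / 1000 bits
= 1290000 bits
= 161250 bytes
= 157.4707 KB
BDP = 1290000 bits (161250 bytes)


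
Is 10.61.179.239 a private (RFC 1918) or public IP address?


RFC 1918 private ranges:
  10.0.0.0/8 (10.0.0.0 - 10.255.255.255)
  172.16.0.0/12 (172.16.0.0 - 172.31.255.255)
  192.168.0.0/16 (192.168.0.0 - 192.168.255.255)
Private (in 10.0.0.0/8)


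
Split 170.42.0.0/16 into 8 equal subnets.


New prefix = 16 + 3 = 19
Each subnet has 8192 addresses
  170.42.0.0/19
  170.42.32.0/19
  170.42.64.0/19
  170.42.96.0/19
  170.42.128.0/19
  170.42.160.0/19
  170.42.192.0/19
  170.42.224.0/19
Subnets: 170.42.0.0/19, 170.42.32.0/19, 170.42.64.0/19, 170.42.96.0/19, 170.42.128.0/19, 170.42.160.0/19, 170.42.192.0/19, 170.42.224.0/19


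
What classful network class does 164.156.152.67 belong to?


First octet: 164
Binary: 10100100
10xxxxxx -> Class B (128-191)
Class B, default mask 255.255.0.0 (/16)


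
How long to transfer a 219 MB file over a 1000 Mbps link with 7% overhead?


Effective throughput = 1000 * (1 - 7/100) = 930.0 Mbps
File size in Mb = 219 * 8 = 1752 Mb
Time = 1752 / 930.0
Time = 1.8839 seconds


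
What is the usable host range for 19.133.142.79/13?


Network: 19.128.0.0
Broadcast: 19.135.255.255
First usable = network + 1
Last usable = broadcast - 1
Range: 19.128.0.1 to 19.135.255.254


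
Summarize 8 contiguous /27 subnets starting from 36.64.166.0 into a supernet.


Original prefix: /27
Number of subnets: 8 = 2^3
New prefix = 27 - 3 = 24
Supernet: 36.64.166.0/24


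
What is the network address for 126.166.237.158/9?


IP:   01111110.10100110.11101101.10011110
Mask: 11111111.10000000.00000000.00000000
AND operation:
Net:  01111110.10000000.00000000.00000000
Network: 126.128.0.0/9


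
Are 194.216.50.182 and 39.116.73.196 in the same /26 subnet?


Mask: 255.255.255.192
194.216.50.182 AND mask = 194.216.50.128
39.116.73.196 AND mask = 39.116.73.192
No, different subnets (194.216.50.128 vs 39.116.73.192)


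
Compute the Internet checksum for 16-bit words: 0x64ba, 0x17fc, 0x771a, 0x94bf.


Sum all words (with carry folding):
+ 0x64ba = 0x64ba
+ 0x17fc = 0x7cb6
+ 0x771a = 0xf3d0
+ 0x94bf = 0x8890
One's complement: ~0x8890
Checksum = 0x776f


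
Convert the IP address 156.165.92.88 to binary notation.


156 = 10011100
165 = 10100101
92 = 01011100
88 = 01011000
Binary: 10011100.10100101.01011100.01011000


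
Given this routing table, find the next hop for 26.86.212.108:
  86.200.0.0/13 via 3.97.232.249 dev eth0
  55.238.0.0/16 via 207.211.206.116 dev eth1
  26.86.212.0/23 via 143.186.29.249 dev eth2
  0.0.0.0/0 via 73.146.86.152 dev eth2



Longest prefix match for 26.86.212.108:
  /13 86.200.0.0: no
  /16 55.238.0.0: no
  /23 26.86.212.0: MATCH
  /0 0.0.0.0: MATCH
Selected: next-hop 143.186.29.249 via eth2 (matched /23)


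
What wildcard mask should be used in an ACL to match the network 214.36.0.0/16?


Subnet mask: 255.255.0.0
Wildcard = 255.255.255.255 - subnet mask
255 - 255 = 0
255 - 255 = 0
255 - 0 = 255
255 - 0 = 255
Wildcard: 0.0.255.255


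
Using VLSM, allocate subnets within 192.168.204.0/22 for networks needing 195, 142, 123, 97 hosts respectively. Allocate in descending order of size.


195 hosts -> /24 (254 usable): 192.168.204.0/24
142 hosts -> /24 (254 usable): 192.168.205.0/24
123 hosts -> /25 (126 usable): 192.168.206.0/25
97 hosts -> /25 (126 usable): 192.168.206.128/25
Allocation: 192.168.204.0/24 (195 hosts, 254 usable); 192.168.205.0/24 (142 hosts, 254 usable); 192.168.206.0/25 (123 hosts, 126 usable); 192.168.206.128/25 (97 hosts, 126 usable)


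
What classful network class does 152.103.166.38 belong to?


First octet: 152
Binary: 10011000
10xxxxxx -> Class B (128-191)
Class B, default mask 255.255.0.0 (/16)


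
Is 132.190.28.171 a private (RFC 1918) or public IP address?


RFC 1918 private ranges:
  10.0.0.0/8 (10.0.0.0 - 10.255.255.255)
  172.16.0.0/12 (172.16.0.0 - 172.31.255.255)
  192.168.0.0/16 (192.168.0.0 - 192.168.255.255)
Public (not in any RFC 1918 range)


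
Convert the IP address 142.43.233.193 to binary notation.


142 = 10001110
43 = 00101011
233 = 11101001
193 = 11000001
Binary: 10001110.00101011.11101001.11000001


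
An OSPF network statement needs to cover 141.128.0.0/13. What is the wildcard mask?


Subnet mask: 255.248.0.0
Wildcard = 255.255.255.255 - subnet mask
255 - 255 = 0
255 - 248 = 7
255 - 0 = 255
255 - 0 = 255
Wildcard: 0.7.255.255


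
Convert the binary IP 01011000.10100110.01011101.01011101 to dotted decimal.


01011000 = 88
10100110 = 166
01011101 = 93
01011101 = 93
IP: 88.166.93.93


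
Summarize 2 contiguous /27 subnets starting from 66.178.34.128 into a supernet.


Original prefix: /27
Number of subnets: 2 = 2^1
New prefix = 27 - 1 = 26
Supernet: 66.178.34.128/26


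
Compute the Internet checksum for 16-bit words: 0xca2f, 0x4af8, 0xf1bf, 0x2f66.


Sum all words (with carry folding):
+ 0xca2f = 0xca2f
+ 0x4af8 = 0x1528
+ 0xf1bf = 0x06e8
+ 0x2f66 = 0x364e
One's complement: ~0x364e
Checksum = 0xc9b1


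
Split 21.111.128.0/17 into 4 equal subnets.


New prefix = 17 + 2 = 19
Each subnet has 8192 addresses
  21.111.128.0/19
  21.111.160.0/19
  21.111.192.0/19
  21.111.224.0/19
Subnets: 21.111.128.0/19, 21.111.160.0/19, 21.111.192.0/19, 21.111.224.0/19


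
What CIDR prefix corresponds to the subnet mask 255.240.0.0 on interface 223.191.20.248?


Binary: 11111111.11110000.00000000.00000000
Count leading 1s
Prefix: /12


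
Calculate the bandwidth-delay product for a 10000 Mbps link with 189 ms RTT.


BDP = bandwidth * RTT
= 10000 Mbps * 189 ms
= 10000 * 1e6 * 189 / 1000 bits
= 1890000000 bits
= 236250000 bytes
= 230712.8906 KB
BDP = 1890000000 bits (236250000 bytes)


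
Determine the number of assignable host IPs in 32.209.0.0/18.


Host bits = 32 - 18 = 14
Total addresses = 2^14 = 16384
Usable = total - 2 (network and broadcast)
Usable hosts: 16382


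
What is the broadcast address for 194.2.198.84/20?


Network: 194.2.192.0/20
Host bits = 12
Set all host bits to 1:
Broadcast: 194.2.207.255


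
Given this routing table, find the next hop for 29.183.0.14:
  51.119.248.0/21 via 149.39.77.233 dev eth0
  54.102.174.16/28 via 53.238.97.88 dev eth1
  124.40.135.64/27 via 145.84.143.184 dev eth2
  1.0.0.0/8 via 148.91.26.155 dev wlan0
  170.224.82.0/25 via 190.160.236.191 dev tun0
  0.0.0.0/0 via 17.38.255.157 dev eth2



Longest prefix match for 29.183.0.14:
  /21 51.119.248.0: no
  /28 54.102.174.16: no
  /27 124.40.135.64: no
  /8 1.0.0.0: no
  /25 170.224.82.0: no
  /0 0.0.0.0: MATCH
Selected: next-hop 17.38.255.157 via eth2 (matched /0)


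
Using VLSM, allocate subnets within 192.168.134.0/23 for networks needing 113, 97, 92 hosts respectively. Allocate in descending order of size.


113 hosts -> /25 (126 usable): 192.168.134.0/25
97 hosts -> /25 (126 usable): 192.168.134.128/25
92 hosts -> /25 (126 usable): 192.168.135.0/25
Allocation: 192.168.134.0/25 (113 hosts, 126 usable); 192.168.134.128/25 (97 hosts, 126 usable); 192.168.135.0/25 (92 hosts, 126 usable)


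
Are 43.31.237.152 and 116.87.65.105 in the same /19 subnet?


Mask: 255.255.224.0
43.31.237.152 AND mask = 43.31.224.0
116.87.65.105 AND mask = 116.87.64.0
No, different subnets (43.31.224.0 vs 116.87.64.0)


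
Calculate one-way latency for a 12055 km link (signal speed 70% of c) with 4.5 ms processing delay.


Speed = 0.7 * 3e5 km/s = 210000 km/s
Propagation delay = 12055 / 210000 = 0.0574 s = 57.4048 ms
Processing delay = 4.5 ms
Total one-way latency = 61.9048 ms


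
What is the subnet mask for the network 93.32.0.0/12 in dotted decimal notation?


/12 means 12 network bits, 20 host bits
Binary: 11111111111100000000000000000000
Mask: 255.240.0.0


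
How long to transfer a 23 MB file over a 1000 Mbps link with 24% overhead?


Effective throughput = 1000 * (1 - 24/100) = 760 Mbps
File size in Mb = 23 * 8 = 184 Mb
Time = 184 / 760
Time = 0.2421 seconds


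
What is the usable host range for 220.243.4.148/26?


Network: 220.243.4.128
Broadcast: 220.243.4.191
First usable = network + 1
Last usable = broadcast - 1
Range: 220.243.4.129 to 220.243.4.190


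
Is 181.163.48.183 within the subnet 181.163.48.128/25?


Subnet network: 181.163.48.128
Test IP AND mask: 181.163.48.128
Yes, 181.163.48.183 is in 181.163.48.128/25


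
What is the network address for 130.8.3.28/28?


IP:   10000010.00001000.00000011.00011100
Mask: 11111111.11111111.11111111.11110000
AND operation:
Net:  10000010.00001000.00000011.00010000
Network: 130.8.3.16/28


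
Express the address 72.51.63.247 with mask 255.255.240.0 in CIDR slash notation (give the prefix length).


Binary: 11111111.11111111.11110000.00000000
Count leading 1s
Prefix: /20


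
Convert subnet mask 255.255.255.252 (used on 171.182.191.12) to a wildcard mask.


Subnet mask: 255.255.255.252
Wildcard = 255.255.255.255 - subnet mask
255 - 255 = 0
255 - 255 = 0
255 - 255 = 0
255 - 252 = 3
Wildcard: 0.0.0.3


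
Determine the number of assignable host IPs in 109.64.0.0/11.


Host bits = 32 - 11 = 21
Total addresses = 2^21 = 2097152
Usable = total - 2 (network and broadcast)
Usable hosts: 2097150


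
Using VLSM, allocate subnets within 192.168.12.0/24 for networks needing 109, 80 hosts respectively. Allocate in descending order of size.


109 hosts -> /25 (126 usable): 192.168.12.0/25
80 hosts -> /25 (126 usable): 192.168.12.128/25
Allocation: 192.168.12.0/25 (109 hosts, 126 usable); 192.168.12.128/25 (80 hosts, 126 usable)


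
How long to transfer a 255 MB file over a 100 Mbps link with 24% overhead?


Effective throughput = 100 * (1 - 24/100) = 76 Mbps
File size in Mb = 255 * 8 = 2040 Mb
Time = 2040 / 76
Time = 26.8421 seconds


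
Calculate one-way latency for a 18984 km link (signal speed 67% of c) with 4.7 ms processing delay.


Speed = 0.67 * 3e5 km/s = 201000 km/s
Propagation delay = 18984 / 201000 = 0.0944 s = 94.4478 ms
Processing delay = 4.7 ms
Total one-way latency = 99.1478 ms


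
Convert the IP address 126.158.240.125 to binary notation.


126 = 01111110
158 = 10011110
240 = 11110000
125 = 01111101
Binary: 01111110.10011110.11110000.01111101


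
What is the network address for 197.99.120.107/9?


IP:   11000101.01100011.01111000.01101011
Mask: 11111111.10000000.00000000.00000000
AND operation:
Net:  11000101.00000000.00000000.00000000
Network: 197.0.0.0/9


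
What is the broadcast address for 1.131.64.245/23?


Network: 1.131.64.0/23
Host bits = 9
Set all host bits to 1:
Broadcast: 1.131.65.255


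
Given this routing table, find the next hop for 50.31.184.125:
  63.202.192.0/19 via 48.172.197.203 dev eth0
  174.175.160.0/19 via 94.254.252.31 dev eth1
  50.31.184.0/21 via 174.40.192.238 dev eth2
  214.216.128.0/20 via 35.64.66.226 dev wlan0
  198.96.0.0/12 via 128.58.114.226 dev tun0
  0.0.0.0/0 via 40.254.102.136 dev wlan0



Longest prefix match for 50.31.184.125:
  /19 63.202.192.0: no
  /19 174.175.160.0: no
  /21 50.31.184.0: MATCH
  /20 214.216.128.0: no
  /12 198.96.0.0: no
  /0 0.0.0.0: MATCH
Selected: next-hop 174.40.192.238 via eth2 (matched /21)


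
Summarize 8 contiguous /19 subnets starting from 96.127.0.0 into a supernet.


Original prefix: /19
Number of subnets: 8 = 2^3
New prefix = 19 - 3 = 16
Supernet: 96.127.0.0/16


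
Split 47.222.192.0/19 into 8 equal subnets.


New prefix = 19 + 3 = 22
Each subnet has 1024 addresses
  47.222.192.0/22
  47.222.196.0/22
  47.222.200.0/22
  47.222.204.0/22
  47.222.208.0/22
  47.222.212.0/22
  47.222.216.0/22
  47.222.220.0/22
Subnets: 47.222.192.0/22, 47.222.196.0/22, 47.222.200.0/22, 47.222.204.0/22, 47.222.208.0/22, 47.222.212.0/22, 47.222.216.0/22, 47.222.220.0/22


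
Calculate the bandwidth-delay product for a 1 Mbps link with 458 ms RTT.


BDP = bandwidth * RTT
= 1 Mbps * 458 ms
= 1 * 1e6 * 458 / 1000 bits
= 458000 bits
= 57250 bytes
= 55.9082 KB
BDP = 458000 bits (57250 bytes)


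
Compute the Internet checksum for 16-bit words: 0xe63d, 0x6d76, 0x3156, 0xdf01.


Sum all words (with carry folding):
+ 0xe63d = 0xe63d
+ 0x6d76 = 0x53b4
+ 0x3156 = 0x850a
+ 0xdf01 = 0x640c
One's complement: ~0x640c
Checksum = 0x9bf3


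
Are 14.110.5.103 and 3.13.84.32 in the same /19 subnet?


Mask: 255.255.224.0
14.110.5.103 AND mask = 14.110.0.0
3.13.84.32 AND mask = 3.13.64.0
No, different subnets (14.110.0.0 vs 3.13.64.0)


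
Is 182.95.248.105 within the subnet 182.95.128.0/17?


Subnet network: 182.95.128.0
Test IP AND mask: 182.95.128.0
Yes, 182.95.248.105 is in 182.95.128.0/17


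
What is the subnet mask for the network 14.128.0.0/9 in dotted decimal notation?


/9 means 9 network bits, 23 host bits
Binary: 11111111100000000000000000000000
Mask: 255.128.0.0


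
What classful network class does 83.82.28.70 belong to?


First octet: 83
Binary: 01010011
0xxxxxxx -> Class A (1-126)
Class A, default mask 255.0.0.0 (/8)


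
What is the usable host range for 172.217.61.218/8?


Network: 172.0.0.0
Broadcast: 172.255.255.255
First usable = network + 1
Last usable = broadcast - 1
Range: 172.0.0.1 to 172.255.255.254


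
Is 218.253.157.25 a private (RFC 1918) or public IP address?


RFC 1918 private ranges:
  10.0.0.0/8 (10.0.0.0 - 10.255.255.255)
  172.16.0.0/12 (172.16.0.0 - 172.31.255.255)
  192.168.0.0/16 (192.168.0.0 - 192.168.255.255)
Public (not in any RFC 1918 range)


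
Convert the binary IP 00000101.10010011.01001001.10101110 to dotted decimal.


00000101 = 5
10010011 = 147
01001001 = 73
10101110 = 174
IP: 5.147.73.174


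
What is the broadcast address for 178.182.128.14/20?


Network: 178.182.128.0/20
Host bits = 12
Set all host bits to 1:
Broadcast: 178.182.143.255


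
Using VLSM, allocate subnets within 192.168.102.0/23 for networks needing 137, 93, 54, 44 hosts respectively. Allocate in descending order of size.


137 hosts -> /24 (254 usable): 192.168.102.0/24
93 hosts -> /25 (126 usable): 192.168.103.0/25
54 hosts -> /26 (62 usable): 192.168.103.128/26
44 hosts -> /26 (62 usable): 192.168.103.192/26
Allocation: 192.168.102.0/24 (137 hosts, 254 usable); 192.168.103.0/25 (93 hosts, 126 usable); 192.168.103.128/26 (54 hosts, 62 usable); 192.168.103.192/26 (44 hosts, 62 usable)


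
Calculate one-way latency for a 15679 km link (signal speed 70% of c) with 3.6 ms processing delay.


Speed = 0.7 * 3e5 km/s = 210000 km/s
Propagation delay = 15679 / 210000 = 0.0747 s = 74.6619 ms
Processing delay = 3.6 ms
Total one-way latency = 78.2619 ms


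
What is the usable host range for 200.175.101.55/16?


Network: 200.175.0.0
Broadcast: 200.175.255.255
First usable = network + 1
Last usable = broadcast - 1
Range: 200.175.0.1 to 200.175.255.254


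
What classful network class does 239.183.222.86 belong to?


First octet: 239
Binary: 11101111
1110xxxx -> Class D (224-239)
Class D (multicast), default mask N/A


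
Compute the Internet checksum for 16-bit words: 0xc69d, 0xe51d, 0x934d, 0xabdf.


Sum all words (with carry folding):
+ 0xc69d = 0xc69d
+ 0xe51d = 0xabbb
+ 0x934d = 0x3f09
+ 0xabdf = 0xeae8
One's complement: ~0xeae8
Checksum = 0x1517


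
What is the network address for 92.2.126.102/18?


IP:   01011100.00000010.01111110.01100110
Mask: 11111111.11111111.11000000.00000000
AND operation:
Net:  01011100.00000010.01000000.00000000
Network: 92.2.64.0/18


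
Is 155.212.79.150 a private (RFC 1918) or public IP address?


RFC 1918 private ranges:
  10.0.0.0/8 (10.0.0.0 - 10.255.255.255)
  172.16.0.0/12 (172.16.0.0 - 172.31.255.255)
  192.168.0.0/16 (192.168.0.0 - 192.168.255.255)
Public (not in any RFC 1918 range)


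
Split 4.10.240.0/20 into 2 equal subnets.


New prefix = 20 + 1 = 21
Each subnet has 2048 addresses
  4.10.240.0/21
  4.10.248.0/21
Subnets: 4.10.240.0/21, 4.10.248.0/21


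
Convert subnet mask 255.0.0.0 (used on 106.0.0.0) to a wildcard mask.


Subnet mask: 255.0.0.0
Wildcard = 255.255.255.255 - subnet mask
255 - 255 = 0
255 - 0 = 255
255 - 0 = 255
255 - 0 = 255
Wildcard: 0.255.255.255


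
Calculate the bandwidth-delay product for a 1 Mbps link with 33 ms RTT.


BDP = bandwidth * RTT
= 1 Mbps * 33 ms
= 1 * 1e6 * 33 / 1000 bits
= 33000 bits
= 4125 bytes
= 4.0283 KB
BDP = 33000 bits (4125 bytes)


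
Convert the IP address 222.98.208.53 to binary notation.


222 = 11011110
98 = 01100010
208 = 11010000
53 = 00110101
Binary: 11011110.01100010.11010000.00110101


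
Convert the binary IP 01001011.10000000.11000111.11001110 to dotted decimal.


01001011 = 75
10000000 = 128
11000111 = 199
11001110 = 206
IP: 75.128.199.206


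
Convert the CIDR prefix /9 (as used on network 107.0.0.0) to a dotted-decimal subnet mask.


/9 means 9 network bits, 23 host bits
Binary: 11111111100000000000000000000000
Mask: 255.128.0.0


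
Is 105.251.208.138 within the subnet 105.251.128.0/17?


Subnet network: 105.251.128.0
Test IP AND mask: 105.251.128.0
Yes, 105.251.208.138 is in 105.251.128.0/17


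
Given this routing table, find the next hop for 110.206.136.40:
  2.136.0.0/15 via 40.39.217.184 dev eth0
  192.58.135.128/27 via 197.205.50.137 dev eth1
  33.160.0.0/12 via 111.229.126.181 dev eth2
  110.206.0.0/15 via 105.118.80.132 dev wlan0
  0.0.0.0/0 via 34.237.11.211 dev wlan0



Longest prefix match for 110.206.136.40:
  /15 2.136.0.0: no
  /27 192.58.135.128: no
  /12 33.160.0.0: no
  /15 110.206.0.0: MATCH
  /0 0.0.0.0: MATCH
Selected: next-hop 105.118.80.132 via wlan0 (matched /15)


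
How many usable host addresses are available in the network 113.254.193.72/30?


Host bits = 32 - 30 = 2
Total addresses = 2^2 = 4
Usable = total - 2 (network and broadcast)
Usable hosts: 2


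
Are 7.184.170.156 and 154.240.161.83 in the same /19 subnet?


Mask: 255.255.224.0
7.184.170.156 AND mask = 7.184.160.0
154.240.161.83 AND mask = 154.240.160.0
No, different subnets (7.184.160.0 vs 154.240.160.0)


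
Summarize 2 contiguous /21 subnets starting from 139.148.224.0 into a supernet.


Original prefix: /21
Number of subnets: 2 = 2^1
New prefix = 21 - 1 = 20
Supernet: 139.148.224.0/20


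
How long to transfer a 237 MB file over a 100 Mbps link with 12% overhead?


Effective throughput = 100 * (1 - 12/100) = 88 Mbps
File size in Mb = 237 * 8 = 1896 Mb
Time = 1896 / 88
Time = 21.5455 seconds


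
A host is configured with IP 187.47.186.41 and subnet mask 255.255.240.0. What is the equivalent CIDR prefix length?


Binary: 11111111.11111111.11110000.00000000
Count leading 1s
Prefix: /20


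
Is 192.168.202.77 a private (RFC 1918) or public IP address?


RFC 1918 private ranges:
  10.0.0.0/8 (10.0.0.0 - 10.255.255.255)
  172.16.0.0/12 (172.16.0.0 - 172.31.255.255)
  192.168.0.0/16 (192.168.0.0 - 192.168.255.255)
Private (in 192.168.0.0/16)


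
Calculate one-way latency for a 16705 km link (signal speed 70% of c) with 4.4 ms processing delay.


Speed = 0.7 * 3e5 km/s = 210000 km/s
Propagation delay = 16705 / 210000 = 0.0795 s = 79.5476 ms
Processing delay = 4.4 ms
Total one-way latency = 83.9476 ms


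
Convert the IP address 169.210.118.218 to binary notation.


169 = 10101001
210 = 11010010
118 = 01110110
218 = 11011010
Binary: 10101001.11010010.01110110.11011010


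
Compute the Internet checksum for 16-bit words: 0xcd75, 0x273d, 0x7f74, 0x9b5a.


Sum all words (with carry folding):
+ 0xcd75 = 0xcd75
+ 0x273d = 0xf4b2
+ 0x7f74 = 0x7427
+ 0x9b5a = 0x0f82
One's complement: ~0x0f82
Checksum = 0xf07d


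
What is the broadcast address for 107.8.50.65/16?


Network: 107.8.0.0/16
Host bits = 16
Set all host bits to 1:
Broadcast: 107.8.255.255


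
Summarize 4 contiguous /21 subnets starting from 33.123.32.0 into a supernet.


Original prefix: /21
Number of subnets: 4 = 2^2
New prefix = 21 - 2 = 19
Supernet: 33.123.32.0/19


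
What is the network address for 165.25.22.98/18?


IP:   10100101.00011001.00010110.01100010
Mask: 11111111.11111111.11000000.00000000
AND operation:
Net:  10100101.00011001.00000000.00000000
Network: 165.25.0.0/18


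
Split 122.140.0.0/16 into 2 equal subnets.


New prefix = 16 + 1 = 17
Each subnet has 32768 addresses
  122.140.0.0/17
  122.140.128.0/17
Subnets: 122.140.0.0/17, 122.140.128.0/17


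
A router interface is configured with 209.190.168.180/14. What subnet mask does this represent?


/14 means 14 network bits, 18 host bits
Binary: 11111111111111000000000000000000
Mask: 255.252.0.0


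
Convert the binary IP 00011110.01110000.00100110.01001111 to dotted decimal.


00011110 = 30
01110000 = 112
00100110 = 38
01001111 = 79
IP: 30.112.38.79


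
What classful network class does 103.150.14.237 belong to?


First octet: 103
Binary: 01100111
0xxxxxxx -> Class A (1-126)
Class A, default mask 255.0.0.0 (/8)


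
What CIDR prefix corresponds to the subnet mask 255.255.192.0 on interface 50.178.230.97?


Binary: 11111111.11111111.11000000.00000000
Count leading 1s
Prefix: /18


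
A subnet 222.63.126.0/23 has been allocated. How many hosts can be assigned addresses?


Host bits = 32 - 23 = 9
Total addresses = 2^9 = 512
Usable = total - 2 (network and broadcast)
Usable hosts: 510


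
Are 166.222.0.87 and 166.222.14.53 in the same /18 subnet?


Mask: 255.255.192.0
166.222.0.87 AND mask = 166.222.0.0
166.222.14.53 AND mask = 166.222.0.0
Yes, same subnet (166.222.0.0)


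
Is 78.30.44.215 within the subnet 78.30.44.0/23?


Subnet network: 78.30.44.0
Test IP AND mask: 78.30.44.0
Yes, 78.30.44.215 is in 78.30.44.0/23


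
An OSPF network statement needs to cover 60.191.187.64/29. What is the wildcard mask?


Subnet mask: 255.255.255.248
Wildcard = 255.255.255.255 - subnet mask
255 - 255 = 0
255 - 255 = 0
255 - 255 = 0
255 - 248 = 7
Wildcard: 0.0.0.7


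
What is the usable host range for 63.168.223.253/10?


Network: 63.128.0.0
Broadcast: 63.191.255.255
First usable = network + 1
Last usable = broadcast - 1
Range: 63.128.0.1 to 63.191.255.254


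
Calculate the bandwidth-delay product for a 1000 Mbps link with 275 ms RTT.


BDP = bandwidth * RTT
= 1000 Mbps * 275 ms
= 1000 * 1e6 * 275 / 1000 bits
= 275000000 bits
= 34375000 bytes
= 33569.3359 KB
BDP = 275000000 bits (34375000 bytes)


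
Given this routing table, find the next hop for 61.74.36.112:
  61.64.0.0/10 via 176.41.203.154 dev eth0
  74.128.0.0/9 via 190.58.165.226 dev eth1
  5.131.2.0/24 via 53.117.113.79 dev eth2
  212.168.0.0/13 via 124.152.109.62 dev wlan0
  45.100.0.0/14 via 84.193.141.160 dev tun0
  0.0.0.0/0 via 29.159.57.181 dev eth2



Longest prefix match for 61.74.36.112:
  /10 61.64.0.0: MATCH
  /9 74.128.0.0: no
  /24 5.131.2.0: no
  /13 212.168.0.0: no
  /14 45.100.0.0: no
  /0 0.0.0.0: MATCH
Selected: next-hop 176.41.203.154 via eth0 (matched /10)


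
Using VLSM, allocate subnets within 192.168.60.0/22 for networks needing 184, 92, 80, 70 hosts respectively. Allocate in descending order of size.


184 hosts -> /24 (254 usable): 192.168.60.0/24
92 hosts -> /25 (126 usable): 192.168.61.0/25
80 hosts -> /25 (126 usable): 192.168.61.128/25
70 hosts -> /25 (126 usable): 192.168.62.0/25
Allocation: 192.168.60.0/24 (184 hosts, 254 usable); 192.168.61.0/25 (92 hosts, 126 usable); 192.168.61.128/25 (80 hosts, 126 usable); 192.168.62.0/25 (70 hosts, 126 usable)


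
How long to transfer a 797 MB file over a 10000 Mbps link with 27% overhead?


Effective throughput = 10000 * (1 - 27/100) = 7300 Mbps
File size in Mb = 797 * 8 = 6376 Mb
Time = 6376 / 7300
Time = 0.8734 seconds


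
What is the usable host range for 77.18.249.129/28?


Network: 77.18.249.128
Broadcast: 77.18.249.143
First usable = network + 1
Last usable = broadcast - 1
Range: 77.18.249.129 to 77.18.249.142


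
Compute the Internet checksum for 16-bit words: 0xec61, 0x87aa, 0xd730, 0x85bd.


Sum all words (with carry folding):
+ 0xec61 = 0xec61
+ 0x87aa = 0x740c
+ 0xd730 = 0x4b3d
+ 0x85bd = 0xd0fa
One's complement: ~0xd0fa
Checksum = 0x2f05


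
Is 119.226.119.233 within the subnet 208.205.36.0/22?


Subnet network: 208.205.36.0
Test IP AND mask: 119.226.116.0
No, 119.226.119.233 is not in 208.205.36.0/22


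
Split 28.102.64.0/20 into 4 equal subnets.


New prefix = 20 + 2 = 22
Each subnet has 1024 addresses
  28.102.64.0/22
  28.102.68.0/22
  28.102.72.0/22
  28.102.76.0/22
Subnets: 28.102.64.0/22, 28.102.68.0/22, 28.102.72.0/22, 28.102.76.0/22
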